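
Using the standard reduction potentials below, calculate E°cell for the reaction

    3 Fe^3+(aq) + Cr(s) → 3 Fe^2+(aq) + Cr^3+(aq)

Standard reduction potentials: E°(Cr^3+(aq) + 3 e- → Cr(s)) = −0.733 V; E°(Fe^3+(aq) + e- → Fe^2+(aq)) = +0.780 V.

+1.513 V

In the reaction as written, Fe^3+(aq) is reduced (cathode) and Cr^3+(aq) is produced by oxidation at the anode.
E°cell = E°(cathode) − E°(anode) = +0.780 − (−0.733) = +1.513 V.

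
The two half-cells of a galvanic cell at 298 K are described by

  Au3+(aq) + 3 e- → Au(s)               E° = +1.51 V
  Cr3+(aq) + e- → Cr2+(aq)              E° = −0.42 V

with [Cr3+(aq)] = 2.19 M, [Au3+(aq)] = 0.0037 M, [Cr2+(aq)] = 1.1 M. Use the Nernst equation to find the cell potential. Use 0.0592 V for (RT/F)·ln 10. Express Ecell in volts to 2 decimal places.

Au³⁺/Au is reduced (cathode, E° = +1.51 V) and Cr³⁺/Cr²⁺ is oxidized (anode).
The standard potential is +1.51 − (−0.42) = +1.93 V and the balanced reaction transfers n = 3 electrons.
Balancing gives Au3+(aq) + 3 Cr2+(aq) → Au(s) + 3 Cr3+(aq); hence Q = [Cr3+(aq)]^3 / ([Au3+(aq)]·[Cr2+(aq)]^3) = 2.13×10^3 (log Q = 3.329).
E = E° − (0.0592/n)·log Q = +1.93 − (0.0592/3)(3.329) = +1.86 V.

+1.86 V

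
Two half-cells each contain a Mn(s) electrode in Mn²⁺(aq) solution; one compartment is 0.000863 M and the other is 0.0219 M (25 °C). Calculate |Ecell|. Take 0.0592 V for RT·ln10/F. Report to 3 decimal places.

For a concentration cell E°cell = 0, since both electrodes use the same couple.
The compartment with the higher Mn²⁺(aq) concentration (0.0219 M) acts as the cathode; ions are reduced there and produced at the dilute (0.000863 M) anode.
With n = 2, Ecell = −(0.0592/2)·log([dilute]/[conc]) = −(0.0592/2)·log(0.000863/0.0219) = +0.042 V.

0.042 V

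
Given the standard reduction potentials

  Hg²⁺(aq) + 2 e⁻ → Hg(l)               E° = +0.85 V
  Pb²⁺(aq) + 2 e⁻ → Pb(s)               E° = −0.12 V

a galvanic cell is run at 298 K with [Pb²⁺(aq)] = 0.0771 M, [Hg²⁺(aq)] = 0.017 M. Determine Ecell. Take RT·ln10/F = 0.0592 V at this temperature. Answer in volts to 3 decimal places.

+0.951 V

Hg²⁺/Hg is reduced (cathode, E° = +0.85 V) and Pb²⁺/Pb is oxidized (anode).
E°cell = E°cat − E°an = +0.85 − (−0.12) = +0.97 V; n = 2.
Balancing gives Hg²⁺(aq) + Pb(s) → Hg(l) + Pb²⁺(aq); hence Q = [Pb²⁺(aq)] / [Hg²⁺(aq)] = 4.54 (log Q = 0.657).
E = E° − (0.0592/n)·log Q = +0.97 − (0.0592/2)(0.657) = +0.951 V.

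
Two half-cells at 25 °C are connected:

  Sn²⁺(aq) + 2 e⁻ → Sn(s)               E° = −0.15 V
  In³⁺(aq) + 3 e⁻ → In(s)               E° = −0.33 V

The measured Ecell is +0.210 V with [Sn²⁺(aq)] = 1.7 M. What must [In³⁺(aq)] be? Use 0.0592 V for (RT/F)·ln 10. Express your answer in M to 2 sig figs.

With Sn²⁺/Sn at the cathode and In³⁺/In at the anode, E°cell = −0.15 − (−0.33) = +0.18 V (n = 6).
From the Nernst equation, log Q = n(E° − E)/0.0592 = 6·(+0.18 − (+0.210))/0.0592 = −3.041.
Balancing electrons gives 3 Sn²⁺(aq) + 2 In(s) → 3 Sn(s) + 2 In³⁺(aq); thus Q = [In³⁺(aq)]^2 / [Sn²⁺(aq)]^3.
Solving for the unknown gives log [In³⁺(aq)] = −1.175, so [In³⁺(aq)] ≈ 0.067 M.

0.067 M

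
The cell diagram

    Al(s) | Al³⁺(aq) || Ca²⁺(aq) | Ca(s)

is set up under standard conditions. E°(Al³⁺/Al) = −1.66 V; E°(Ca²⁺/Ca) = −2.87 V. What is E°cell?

By convention the left-hand electrode in cell notation is the anode (oxidation) and the right-hand electrode is the cathode (reduction).
E°cell = E°(right) − E°(left) = −2.87 − (−1.66) = −1.21 V.
The negative sign shows that, as written, the cell would require an external voltage to drive the reaction.

−1.21 V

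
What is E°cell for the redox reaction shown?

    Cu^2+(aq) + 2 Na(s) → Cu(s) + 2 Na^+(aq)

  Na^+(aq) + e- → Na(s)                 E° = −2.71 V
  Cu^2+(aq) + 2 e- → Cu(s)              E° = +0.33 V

In the reaction as written, Cu^2+(aq) is reduced (cathode) and Na^+(aq) is produced by oxidation at the anode.
E°cell = E°(cathode) − E°(anode) = +0.33 − (−2.71) = +3.04 V.

+3.04 V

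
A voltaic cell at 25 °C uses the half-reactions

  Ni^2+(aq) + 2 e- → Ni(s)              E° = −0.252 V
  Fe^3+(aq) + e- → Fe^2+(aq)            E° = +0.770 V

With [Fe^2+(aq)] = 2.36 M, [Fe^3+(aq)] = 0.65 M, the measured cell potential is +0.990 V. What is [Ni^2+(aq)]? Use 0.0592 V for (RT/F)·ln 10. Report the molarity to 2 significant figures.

0.91 M

With Fe³⁺/Fe²⁺ at the cathode and Ni²⁺/Ni at the anode, E°cell = +0.770 − (−0.252) = +1.022 V (n = 2).
From the Nernst equation, log Q = n(E° − E)/0.0592 = 2·(+1.022 − (+0.990))/0.0592 = 1.081.
The balanced reaction is 2 Fe^3+(aq) + Ni(s) → 2 Fe^2+(aq) + Ni^2+(aq), so Q = ([Fe^2+(aq)]^2·[Ni^2+(aq)]) / [Fe^3+(aq)]^2.
Isolating [Ni^2+(aq)] in Q = 10^{1.081} yields log [Ni^2+(aq)] = −0.039, i.e. 0.91 M.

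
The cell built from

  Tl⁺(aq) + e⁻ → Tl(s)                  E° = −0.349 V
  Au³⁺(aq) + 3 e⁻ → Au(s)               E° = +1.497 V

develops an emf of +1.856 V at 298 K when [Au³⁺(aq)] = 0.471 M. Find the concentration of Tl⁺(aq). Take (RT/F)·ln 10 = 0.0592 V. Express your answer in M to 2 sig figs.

0.53 M

Au³⁺/Au is the cathode (higher E°); E°cell = +1.497 − (−0.349) = +1.846 V with n = 3.
Since E = E° − (0.0592/n)·log Q, log Q = n(E° − E)/0.0592 = −0.507.
The balanced reaction is Au³⁺(aq) + 3 Tl(s) → Au(s) + 3 Tl⁺(aq), so Q = [Tl⁺(aq)]^3 / [Au³⁺(aq)].
Isolating [Tl⁺(aq)] in Q = 10^{−0.507} yields log [Tl⁺(aq)] = −0.278, i.e. 0.53 M.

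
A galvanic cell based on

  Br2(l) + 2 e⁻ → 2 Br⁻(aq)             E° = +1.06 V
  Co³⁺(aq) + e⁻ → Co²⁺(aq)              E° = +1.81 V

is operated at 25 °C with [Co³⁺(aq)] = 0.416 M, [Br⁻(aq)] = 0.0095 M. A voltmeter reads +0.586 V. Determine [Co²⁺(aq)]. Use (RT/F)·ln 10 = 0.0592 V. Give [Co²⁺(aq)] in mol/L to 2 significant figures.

With Co³⁺/Co²⁺ at the cathode and Br₂/Br⁻ at the anode, E°cell = +1.81 − (+1.06) = +0.75 V (n = 2).
Rearranging E = E° − (0.0592/n)·log Q gives log Q = 2(+0.75 − (+0.586))/0.0592 = 5.541.
Balancing electrons gives 2 Co³⁺(aq) + 2 Br⁻(aq) → 2 Co²⁺(aq) + Br2(l); thus Q = [Co²⁺(aq)]^2 / ([Co³⁺(aq)]^2·[Br⁻(aq)]^2).
Solving for the unknown gives log [Co²⁺(aq)] = 0.367, so [Co²⁺(aq)] ≈ 2.3 M.

2.3 M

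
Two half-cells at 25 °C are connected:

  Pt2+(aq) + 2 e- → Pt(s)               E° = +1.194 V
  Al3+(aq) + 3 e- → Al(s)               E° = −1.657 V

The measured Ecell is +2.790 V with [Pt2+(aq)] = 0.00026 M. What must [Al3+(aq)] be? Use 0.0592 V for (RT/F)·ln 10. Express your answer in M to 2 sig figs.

0.0052 M

Pt²⁺/Pt is the cathode (higher E°); E°cell = +1.194 − (−1.657) = +2.851 V with n = 6.
From the Nernst equation, log Q = n(E° − E)/0.0592 = 6·(+2.851 − (+2.790))/0.0592 = 6.182.
Balancing electrons gives 3 Pt2+(aq) + 2 Al(s) → 3 Pt(s) + 2 Al3+(aq); thus Q = [Al3+(aq)]^2 / [Pt2+(aq)]^3.
Substituting the known concentrations and solving, log [Al3+(aq)] = −2.287 and [Al3+(aq)] = 0.0052 M.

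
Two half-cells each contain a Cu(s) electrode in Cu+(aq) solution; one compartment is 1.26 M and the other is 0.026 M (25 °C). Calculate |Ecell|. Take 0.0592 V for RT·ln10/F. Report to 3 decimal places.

For a concentration cell E°cell = 0, since both electrodes use the same couple.
The compartment with the higher Cu+(aq) concentration (1.26 M) acts as the cathode; ions are reduced there and produced at the dilute (0.026 M) anode.
With n = 1, Ecell = −(0.0592/1)·log([dilute]/[conc]) = −(0.0592/1)·log(0.026/1.26) = +0.100 V.

0.100 V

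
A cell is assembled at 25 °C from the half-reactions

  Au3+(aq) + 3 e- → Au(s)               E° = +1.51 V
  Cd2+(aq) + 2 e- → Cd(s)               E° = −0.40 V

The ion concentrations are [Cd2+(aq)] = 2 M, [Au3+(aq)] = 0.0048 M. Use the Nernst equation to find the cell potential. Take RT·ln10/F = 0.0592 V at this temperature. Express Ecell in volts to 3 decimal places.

Since E°(Au³⁺/Au) > E°(Cd²⁺/Cd), Au³⁺/Au serves as the cathode.
E°cell = E°cat − E°an = +1.51 − (−0.40) = +1.91 V; n = 6.
The balanced reaction is 2 Au3+(aq) + 3 Cd(s) → 2 Au(s) + 3 Cd2+(aq), so Q = [Cd2+(aq)]^3 / [Au3+(aq)]^2 = 3.47×10^5 and log Q = 5.541.
Applying E = E° − (RT ln10/nF)·log Q gives +1.91 − (0.0592/6)(5.541) = +1.855 V.

+1.855 V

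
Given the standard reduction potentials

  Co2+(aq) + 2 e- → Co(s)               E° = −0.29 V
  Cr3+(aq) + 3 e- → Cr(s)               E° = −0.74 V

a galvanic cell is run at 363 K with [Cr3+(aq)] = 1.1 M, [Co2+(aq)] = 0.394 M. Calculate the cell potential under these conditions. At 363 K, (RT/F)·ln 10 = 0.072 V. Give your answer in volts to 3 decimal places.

The Co²⁺/Co couple has the more positive E°, so it is the cathode; Cr³⁺/Cr is the anode.
E°cell = E°cat − E°an = −0.29 − (−0.74) = +0.45 V; n = 6.
The balanced reaction is 3 Co2+(aq) + 2 Cr(s) → 3 Co(s) + 2 Cr3+(aq), so Q = [Cr3+(aq)]^2 / [Co2+(aq)]^3 = 19.8 and log Q = 1.296.
E = E° − (0.072/n)·log Q = +0.45 − (0.072/6)(1.296) = +0.434 V.

+0.434 V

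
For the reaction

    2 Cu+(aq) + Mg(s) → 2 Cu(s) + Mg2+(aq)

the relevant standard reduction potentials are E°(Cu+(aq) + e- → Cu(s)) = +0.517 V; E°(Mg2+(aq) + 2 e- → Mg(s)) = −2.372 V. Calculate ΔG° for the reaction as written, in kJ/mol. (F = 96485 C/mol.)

In the reaction as written Cu+(aq) is reduced, so the Cu⁺/Cu couple is the cathode and Mg²⁺/Mg is the anode.
E°cell = +0.517 − (−2.372) = +2.889 V; balancing electrons gives n = 2.
ΔG° = −nFE°cell = −(2)(96485)(+2.889) J/mol = −557 kJ/mol.

−557 kJ/mol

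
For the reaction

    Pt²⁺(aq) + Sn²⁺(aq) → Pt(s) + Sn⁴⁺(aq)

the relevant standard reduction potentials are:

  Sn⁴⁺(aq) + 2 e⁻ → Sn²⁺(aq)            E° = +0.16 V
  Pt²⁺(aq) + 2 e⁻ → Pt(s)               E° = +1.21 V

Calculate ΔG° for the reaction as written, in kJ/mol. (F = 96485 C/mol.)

In the reaction as written Pt²⁺(aq) is reduced, so the Pt²⁺/Pt couple is the cathode and Sn⁴⁺/Sn²⁺ is the anode.
E°cell = +1.21 − (+0.16) = +1.05 V; balancing electrons gives n = 2.
ΔG° = −nFE°cell = −(2)(96485)(+1.05) J/mol = −203 kJ/mol.

−203 kJ/mol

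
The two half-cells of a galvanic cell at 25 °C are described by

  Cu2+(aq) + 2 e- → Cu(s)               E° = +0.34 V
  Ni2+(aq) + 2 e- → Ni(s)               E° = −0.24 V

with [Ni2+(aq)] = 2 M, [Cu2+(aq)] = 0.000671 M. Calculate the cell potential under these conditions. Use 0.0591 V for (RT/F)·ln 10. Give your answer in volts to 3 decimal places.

Cu²⁺/Cu is reduced (cathode, E° = +0.34 V) and Ni²⁺/Ni is oxidized (anode).
E°cell = E°cat − E°an = +0.34 − (−0.24) = +0.58 V; n = 2.
For the overall reaction Cu2+(aq) + Ni(s) → Cu(s) + Ni2+(aq), Q = [Ni2+(aq)] / [Cu2+(aq)] = 2.98×10^3, giving log Q = 3.474.
Applying E = E° − (RT ln10/nF)·log Q gives +0.58 − (0.0591/2)(3.474) = +0.477 V.

+0.477 V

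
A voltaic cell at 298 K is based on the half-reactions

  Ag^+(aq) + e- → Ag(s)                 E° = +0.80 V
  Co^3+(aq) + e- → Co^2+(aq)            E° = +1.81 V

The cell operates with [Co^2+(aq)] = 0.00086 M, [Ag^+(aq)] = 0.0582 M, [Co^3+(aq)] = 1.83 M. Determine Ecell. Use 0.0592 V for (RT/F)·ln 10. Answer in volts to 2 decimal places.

The Co³⁺/Co²⁺ couple has the more positive E°, so it is the cathode; Ag⁺/Ag is the anode.
E°cell = +1.81 − (+0.80) = +1.01 V, with n = 1 electron transferred.
The balanced reaction is Co^3+(aq) + Ag(s) → Co^2+(aq) + Ag^+(aq), so Q = ([Co^2+(aq)]·[Ag^+(aq)]) / [Co^3+(aq)] = 2.74×10^−5 and log Q = −4.563.
E = E° − (0.0592/n)·log Q = +1.01 − (0.0592/1)(−4.563) = +1.28 V.

+1.28 V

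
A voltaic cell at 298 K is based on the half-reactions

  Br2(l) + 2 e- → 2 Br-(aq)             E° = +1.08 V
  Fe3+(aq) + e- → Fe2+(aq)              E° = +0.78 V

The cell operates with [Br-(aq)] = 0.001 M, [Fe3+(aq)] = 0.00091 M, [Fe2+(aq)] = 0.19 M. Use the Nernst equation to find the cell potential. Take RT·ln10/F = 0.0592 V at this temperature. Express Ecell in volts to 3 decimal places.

+0.615 V

Since E°(Br₂/Br⁻) > E°(Fe³⁺/Fe²⁺), Br₂/Br⁻ serves as the cathode.
The standard potential is +1.08 − (+0.78) = +0.30 V and the balanced reaction transfers n = 2 electrons.
For the overall reaction Br2(l) + 2 Fe2+(aq) → 2 Br-(aq) + 2 Fe3+(aq), Q = ([Br-(aq)]^2·[Fe3+(aq)]^2) / [Fe2+(aq)]^2 = 2.29×10^−11, giving log Q = −10.639.
Applying E = E° − (RT ln10/nF)·log Q gives +0.30 − (0.0592/2)(−10.639) = +0.615 V.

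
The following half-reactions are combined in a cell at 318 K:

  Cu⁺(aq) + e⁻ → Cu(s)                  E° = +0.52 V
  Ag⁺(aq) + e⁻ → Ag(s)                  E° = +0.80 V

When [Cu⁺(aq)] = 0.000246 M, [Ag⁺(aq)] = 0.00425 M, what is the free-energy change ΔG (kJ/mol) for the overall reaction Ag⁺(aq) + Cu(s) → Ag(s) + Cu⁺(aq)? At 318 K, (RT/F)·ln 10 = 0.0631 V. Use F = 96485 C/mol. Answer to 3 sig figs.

−34.6 kJ/mol

The standard cell potential is +0.80 − (+0.52) = +0.28 V, with n = 1 electron in the balanced equation.
Here Q = [Cu⁺(aq)] / [Ag⁺(aq)] = 0.0579 (log Q = −1.237), giving E = +0.28 − (0.0631/1)·(−1.237) = +0.3581 V.
ΔG = −nFE = −(1)(96485)(+0.3581) J/mol = −34.6 kJ/mol.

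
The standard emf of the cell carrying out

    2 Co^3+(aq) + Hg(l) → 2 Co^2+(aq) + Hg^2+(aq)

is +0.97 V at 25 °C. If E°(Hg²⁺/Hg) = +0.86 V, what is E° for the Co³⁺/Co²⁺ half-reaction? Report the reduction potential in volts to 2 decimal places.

In the reaction as written the Co³⁺/Co²⁺ couple is reduced (cathode) and Hg²⁺/Hg is oxidized (anode), so E°cell = E°(Co³⁺/Co²⁺) − E°(Hg²⁺/Hg).
E°(Co³⁺/Co²⁺) = E°cell + E°(anode) = +0.97 + (+0.86) = +1.83 V.

+1.83 V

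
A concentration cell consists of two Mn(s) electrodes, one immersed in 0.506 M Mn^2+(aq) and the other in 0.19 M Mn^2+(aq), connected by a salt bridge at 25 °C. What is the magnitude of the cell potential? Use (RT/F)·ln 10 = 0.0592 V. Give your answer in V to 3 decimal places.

For a concentration cell E°cell = 0, since both electrodes use the same couple.
The compartment with the higher Mn^2+(aq) concentration (0.506 M) acts as the cathode; ions are reduced there and produced at the dilute (0.19 M) anode.
With n = 2, Ecell = −(0.0592/2)·log([dilute]/[conc]) = −(0.0592/2)·log(0.19/0.506) = +0.013 V.

0.013 V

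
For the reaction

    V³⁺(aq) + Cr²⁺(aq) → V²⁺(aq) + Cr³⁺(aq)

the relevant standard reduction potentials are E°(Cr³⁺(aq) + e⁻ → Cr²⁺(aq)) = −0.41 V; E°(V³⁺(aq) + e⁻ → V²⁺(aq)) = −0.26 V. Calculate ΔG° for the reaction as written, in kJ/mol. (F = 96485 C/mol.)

−14.5 kJ/mol

In the reaction as written V³⁺(aq) is reduced, so the V³⁺/V²⁺ couple is the cathode and Cr³⁺/Cr²⁺ is the anode.
E°cell = −0.26 − (−0.41) = +0.15 V; balancing electrons gives n = 1.
ΔG° = −nFE°cell = −(1)(96485)(+0.15) J/mol = −14.5 kJ/mol.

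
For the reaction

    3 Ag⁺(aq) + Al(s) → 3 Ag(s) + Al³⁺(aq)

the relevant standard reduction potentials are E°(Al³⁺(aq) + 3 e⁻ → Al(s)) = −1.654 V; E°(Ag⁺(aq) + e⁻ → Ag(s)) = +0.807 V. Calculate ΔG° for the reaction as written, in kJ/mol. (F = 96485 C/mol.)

In the reaction as written Ag⁺(aq) is reduced, so the Ag⁺/Ag couple is the cathode and Al³⁺/Al is the anode.
E°cell = +0.807 − (−1.654) = +2.461 V; balancing electrons gives n = 3.
ΔG° = −nFE°cell = −(3)(96485)(+2.461) J/mol = −712 kJ/mol.

−712 kJ/mol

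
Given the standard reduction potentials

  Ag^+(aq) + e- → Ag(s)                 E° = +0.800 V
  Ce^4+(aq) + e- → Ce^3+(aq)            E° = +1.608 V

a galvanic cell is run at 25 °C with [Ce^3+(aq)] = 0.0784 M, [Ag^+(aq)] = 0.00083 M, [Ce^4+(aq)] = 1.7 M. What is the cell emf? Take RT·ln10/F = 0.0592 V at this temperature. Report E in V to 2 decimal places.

Since E°(Ce⁴⁺/Ce³⁺) > E°(Ag⁺/Ag), Ce⁴⁺/Ce³⁺ serves as the cathode.
E°cell = E°cat − E°an = +1.608 − (+0.800) = +0.808 V; n = 1.
For the overall reaction Ce^4+(aq) + Ag(s) → Ce^3+(aq) + Ag^+(aq), Q = ([Ce^3+(aq)]·[Ag^+(aq)]) / [Ce^4+(aq)] = 3.83×10^−5, giving log Q = −4.417.
By the Nernst equation, E = +0.808 − (0.0592/1)·(−4.417) = +1.07 V.

+1.07 V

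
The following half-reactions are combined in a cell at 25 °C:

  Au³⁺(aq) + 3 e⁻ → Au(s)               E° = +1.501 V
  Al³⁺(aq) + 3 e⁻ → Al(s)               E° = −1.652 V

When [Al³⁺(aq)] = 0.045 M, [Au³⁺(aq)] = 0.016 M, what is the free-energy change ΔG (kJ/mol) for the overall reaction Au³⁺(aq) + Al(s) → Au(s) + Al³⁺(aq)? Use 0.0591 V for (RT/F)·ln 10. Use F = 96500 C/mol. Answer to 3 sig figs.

−910 kJ/mol

With Au³⁺/Au reduced at the cathode, E°cell = +1.501 − (−1.652) = +3.153 V and n = 3.
Here Q = [Al³⁺(aq)] / [Au³⁺(aq)] = 2.81 (log Q = 0.449), giving E = +3.153 − (0.0591/3)·(0.449) = +3.1442 V.
Finally ΔG = −nFE = −(3)(96500 C/mol)(+3.1442 V) = −910 kJ/mol.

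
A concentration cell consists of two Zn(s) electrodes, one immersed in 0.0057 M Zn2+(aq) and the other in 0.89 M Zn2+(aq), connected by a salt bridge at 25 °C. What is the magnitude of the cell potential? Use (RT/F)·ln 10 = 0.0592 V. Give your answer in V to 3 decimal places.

For a concentration cell E°cell = 0, since both electrodes use the same couple.
The compartment with the higher Zn2+(aq) concentration (0.89 M) acts as the cathode; ions are reduced there and produced at the dilute (0.0057 M) anode.
With n = 2, Ecell = −(0.0592/2)·log([dilute]/[conc]) = −(0.0592/2)·log(0.0057/0.89) = +0.065 V.

0.065 V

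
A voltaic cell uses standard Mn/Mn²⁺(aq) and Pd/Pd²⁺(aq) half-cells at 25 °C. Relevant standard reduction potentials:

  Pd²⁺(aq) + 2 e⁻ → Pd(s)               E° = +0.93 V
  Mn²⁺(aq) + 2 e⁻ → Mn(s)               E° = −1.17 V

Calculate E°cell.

The Pd²⁺/Pd couple has the higher E°, so Pd ion is reduced (cathode) and Mn is oxidized (anode).
E°cell = E°(cathode) − E°(anode) = +0.93 − (−1.17) = +2.10 V.

+2.10 V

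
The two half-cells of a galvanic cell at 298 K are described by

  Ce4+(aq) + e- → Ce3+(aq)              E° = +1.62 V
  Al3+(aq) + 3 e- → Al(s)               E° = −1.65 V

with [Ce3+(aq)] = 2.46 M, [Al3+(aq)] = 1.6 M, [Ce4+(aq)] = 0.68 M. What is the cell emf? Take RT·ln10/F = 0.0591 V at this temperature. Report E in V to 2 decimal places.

Since E°(Ce⁴⁺/Ce³⁺) > E°(Al³⁺/Al), Ce⁴⁺/Ce³⁺ serves as the cathode.
The standard potential is +1.62 − (−1.65) = +3.27 V and the balanced reaction transfers n = 3 electrons.
The balanced reaction is 3 Ce4+(aq) + Al(s) → 3 Ce3+(aq) + Al3+(aq), so Q = ([Ce3+(aq)]^3·[Al3+(aq)]) / [Ce4+(aq)]^3 = 75.8 and log Q = 1.879.
E = E° − (0.0591/n)·log Q = +3.27 − (0.0591/3)(1.879) = +3.23 V.

+3.23 V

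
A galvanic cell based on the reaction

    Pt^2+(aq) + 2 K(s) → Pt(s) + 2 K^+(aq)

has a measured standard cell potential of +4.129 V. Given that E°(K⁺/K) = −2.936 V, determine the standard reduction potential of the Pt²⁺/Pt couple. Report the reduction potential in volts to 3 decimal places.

In the reaction as written the Pt²⁺/Pt couple is reduced (cathode) and K⁺/K is oxidized (anode), so E°cell = E°(Pt²⁺/Pt) − E°(K⁺/K).
E°(Pt²⁺/Pt) = E°cell + E°(anode) = +4.129 + (−2.936) = +1.193 V.

+1.193 V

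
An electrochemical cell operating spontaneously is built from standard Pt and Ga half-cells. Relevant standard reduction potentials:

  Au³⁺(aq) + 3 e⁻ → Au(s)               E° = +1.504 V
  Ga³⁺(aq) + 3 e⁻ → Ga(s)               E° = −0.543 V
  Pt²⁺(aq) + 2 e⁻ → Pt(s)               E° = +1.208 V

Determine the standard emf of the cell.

The Pt²⁺/Pt couple has the higher E°, so Pt ion is reduced (cathode) and Ga is oxidized (anode).
E°cell = E°(cathode) − E°(anode) = +1.208 − (−0.543) = +1.751 V.

+1.751 V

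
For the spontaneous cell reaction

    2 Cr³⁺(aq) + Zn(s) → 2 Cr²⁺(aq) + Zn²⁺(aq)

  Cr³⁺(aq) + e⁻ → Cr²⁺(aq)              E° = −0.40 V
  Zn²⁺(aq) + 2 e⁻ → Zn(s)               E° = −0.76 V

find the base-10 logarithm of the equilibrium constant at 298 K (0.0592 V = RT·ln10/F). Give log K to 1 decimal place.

The Cr³⁺/Cr²⁺ couple is reduced (cathode); E°cell = −0.40 − (−0.76) = +0.36 V with n = 2.
At equilibrium E = 0, so log K = nE°cell / 0.0592 = (2)(+0.36) / 0.0592 = 12.2.

log K = 12.2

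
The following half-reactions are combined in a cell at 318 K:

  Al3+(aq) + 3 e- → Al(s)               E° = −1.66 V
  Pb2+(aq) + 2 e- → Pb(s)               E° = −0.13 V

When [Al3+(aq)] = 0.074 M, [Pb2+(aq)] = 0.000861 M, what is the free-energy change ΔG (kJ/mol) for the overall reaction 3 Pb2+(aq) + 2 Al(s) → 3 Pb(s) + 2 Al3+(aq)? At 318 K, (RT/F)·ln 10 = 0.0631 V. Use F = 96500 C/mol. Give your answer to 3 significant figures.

The standard cell potential is −0.13 − (−1.66) = +1.53 V, with n = 6 electrons in the balanced equation.
Q = [Al3+(aq)]^2 / [Pb2+(aq)]^3 = 8.58×10^6, so log Q = 6.933 and E = +1.53 − (0.0631/6)(6.933) = +1.4571 V.
Then ΔG = −nFE = −6 × 96500 × +1.4571 J/mol = −844 kJ/mol.

−844 kJ/mol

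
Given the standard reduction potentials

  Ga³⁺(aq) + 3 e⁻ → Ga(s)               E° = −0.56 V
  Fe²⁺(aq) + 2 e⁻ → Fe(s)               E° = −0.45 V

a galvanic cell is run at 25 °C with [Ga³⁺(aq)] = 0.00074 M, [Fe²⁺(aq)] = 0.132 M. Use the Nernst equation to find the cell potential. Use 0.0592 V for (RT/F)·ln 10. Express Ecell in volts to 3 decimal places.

+0.146 V

The Fe²⁺/Fe couple has the more positive E°, so it is the cathode; Ga³⁺/Ga is the anode.
E°cell = −0.45 − (−0.56) = +0.11 V, with n = 6 electrons transferred.
The balanced reaction is 3 Fe²⁺(aq) + 2 Ga(s) → 3 Fe(s) + 2 Ga³⁺(aq), so Q = [Ga³⁺(aq)]^2 / [Fe²⁺(aq)]^3 = 0.000238 and log Q = −3.623.
By the Nernst equation, E = +0.11 − (0.0592/6)·(−3.623) = +0.146 V.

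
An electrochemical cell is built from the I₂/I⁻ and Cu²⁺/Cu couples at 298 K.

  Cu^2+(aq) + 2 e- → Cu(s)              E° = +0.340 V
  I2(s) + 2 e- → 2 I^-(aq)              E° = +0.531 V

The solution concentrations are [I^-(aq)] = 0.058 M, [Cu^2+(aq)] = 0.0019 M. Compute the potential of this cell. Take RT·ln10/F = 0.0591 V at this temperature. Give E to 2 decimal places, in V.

I₂/I⁻ is reduced (cathode, E° = +0.531 V) and Cu²⁺/Cu is oxidized (anode).
The standard potential is +0.531 − (+0.340) = +0.191 V and the balanced reaction transfers n = 2 electrons.
Balancing gives I2(s) + Cu(s) → 2 I^-(aq) + Cu^2+(aq); hence Q = [I^-(aq)]^2·[Cu^2+(aq)] = 6.39×10^−6 (log Q = −5.194).
By the Nernst equation, E = +0.191 − (0.0591/2)·(−5.194) = +0.34 V.

+0.34 V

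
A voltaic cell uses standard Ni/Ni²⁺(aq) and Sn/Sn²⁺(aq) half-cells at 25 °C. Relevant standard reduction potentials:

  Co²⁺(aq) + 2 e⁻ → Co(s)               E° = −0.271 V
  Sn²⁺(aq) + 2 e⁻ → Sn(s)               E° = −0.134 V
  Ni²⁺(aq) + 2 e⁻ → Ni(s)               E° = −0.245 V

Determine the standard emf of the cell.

+0.111 V

Of the two couples in this cell, the one with the more positive reduction potential is reduced at the cathode: here that is Sn²⁺/Sn (−0.134 V); Ni²⁺/Ni (−0.245 V) is the anode.
E°cell = E°(cathode) − E°(anode) = −0.134 − (−0.245) = +0.111 V.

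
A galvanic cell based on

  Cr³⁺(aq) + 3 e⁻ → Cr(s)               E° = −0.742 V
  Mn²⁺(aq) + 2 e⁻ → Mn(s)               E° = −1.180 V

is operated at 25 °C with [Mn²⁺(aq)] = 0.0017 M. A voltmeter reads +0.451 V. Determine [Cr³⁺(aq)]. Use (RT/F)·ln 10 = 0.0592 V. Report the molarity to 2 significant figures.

The Cr³⁺/Cr couple has the larger reduction potential, so it is the cathode: E°cell = −0.742 − (−1.180) = +0.438 V and n = 6.
From the Nernst equation, log Q = n(E° − E)/0.0592 = 6·(+0.438 − (+0.451))/0.0592 = −1.318.
For 2 Cr³⁺(aq) + 3 Mn(s) → 2 Cr(s) + 3 Mn²⁺(aq), the reaction quotient is Q = [Mn²⁺(aq)]^3 / [Cr³⁺(aq)]^2.
Substituting the known concentrations and solving, log [Cr³⁺(aq)] = −3.495 and [Cr³⁺(aq)] = 0.00032 M.

0.00032 M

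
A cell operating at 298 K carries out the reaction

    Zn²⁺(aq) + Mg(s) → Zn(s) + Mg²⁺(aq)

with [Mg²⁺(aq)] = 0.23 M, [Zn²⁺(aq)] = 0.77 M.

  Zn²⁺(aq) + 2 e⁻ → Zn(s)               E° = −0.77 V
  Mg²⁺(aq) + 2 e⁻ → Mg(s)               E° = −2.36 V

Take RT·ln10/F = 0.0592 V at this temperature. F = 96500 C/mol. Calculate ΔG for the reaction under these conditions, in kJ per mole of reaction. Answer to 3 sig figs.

E°cell = −0.77 − (−2.36) = +1.59 V; the balanced reaction transfers n = 2 electrons.
Q = [Mg²⁺(aq)] / [Zn²⁺(aq)] = 0.299, so log Q = −0.525 and E = +1.59 − (0.0592/2)(−0.525) = +1.6055 V.
Then ΔG = −nFE = −2 × 96500 × +1.6055 J/mol = −310 kJ/mol.

−310 kJ/mol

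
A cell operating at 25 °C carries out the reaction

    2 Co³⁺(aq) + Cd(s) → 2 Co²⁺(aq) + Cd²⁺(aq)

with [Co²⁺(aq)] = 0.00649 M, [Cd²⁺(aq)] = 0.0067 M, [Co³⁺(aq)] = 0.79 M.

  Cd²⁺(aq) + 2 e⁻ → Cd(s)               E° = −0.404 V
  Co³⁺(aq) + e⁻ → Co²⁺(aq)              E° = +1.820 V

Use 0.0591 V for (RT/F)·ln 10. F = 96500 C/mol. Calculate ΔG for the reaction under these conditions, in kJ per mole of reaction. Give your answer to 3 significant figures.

−465 kJ/mol

The standard cell potential is +1.820 − (−0.404) = +2.224 V, with n = 2 electrons in the balanced equation.
Q = ([Co²⁺(aq)]^2·[Cd²⁺(aq)]) / [Co³⁺(aq)]^2 = 4.52×10^−7, so log Q = −6.345 and E = +2.224 − (0.0591/2)(−6.345) = +2.4115 V.
Finally ΔG = −nFE = −(2)(96500 C/mol)(+2.4115 V) = −465 kJ/mol.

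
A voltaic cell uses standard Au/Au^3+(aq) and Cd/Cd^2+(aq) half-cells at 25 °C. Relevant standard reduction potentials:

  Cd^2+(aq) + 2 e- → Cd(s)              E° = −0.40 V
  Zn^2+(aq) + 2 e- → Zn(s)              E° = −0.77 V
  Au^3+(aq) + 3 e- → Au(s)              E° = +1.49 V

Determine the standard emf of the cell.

The Au³⁺/Au couple has the higher E°, so Au ion is reduced (cathode) and Cd is oxidized (anode).
E°cell = E°(cathode) − E°(anode) = +1.49 − (−0.40) = +1.89 V.

+1.89 V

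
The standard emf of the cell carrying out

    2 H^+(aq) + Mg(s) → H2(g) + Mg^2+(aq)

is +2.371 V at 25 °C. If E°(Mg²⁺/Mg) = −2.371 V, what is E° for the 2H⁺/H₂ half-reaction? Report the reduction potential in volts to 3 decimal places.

In the reaction as written the 2H⁺/H₂ couple is reduced (cathode) and Mg²⁺/Mg is oxidized (anode), so E°cell = E°(2H⁺/H₂) − E°(Mg²⁺/Mg).
E°(2H⁺/H₂) = E°cell + E°(anode) = +2.371 + (−2.371) = +0.000 V.

+0.000 V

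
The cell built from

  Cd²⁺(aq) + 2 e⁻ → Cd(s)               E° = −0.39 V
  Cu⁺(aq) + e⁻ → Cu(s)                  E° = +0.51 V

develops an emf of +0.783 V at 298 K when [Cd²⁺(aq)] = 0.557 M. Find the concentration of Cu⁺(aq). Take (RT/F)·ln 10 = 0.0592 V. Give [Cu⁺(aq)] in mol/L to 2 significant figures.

The Cu⁺/Cu couple has the larger reduction potential, so it is the cathode: E°cell = +0.51 − (−0.39) = +0.90 V and n = 2.
Since E = E° − (0.0592/n)·log Q, log Q = n(E° − E)/0.0592 = 3.953.
The balanced reaction is 2 Cu⁺(aq) + Cd(s) → 2 Cu(s) + Cd²⁺(aq), so Q = [Cd²⁺(aq)] / [Cu⁺(aq)]^2.
Substituting the known concentrations and solving, log [Cu⁺(aq)] = −2.104 and [Cu⁺(aq)] = 0.0079 M.

0.0079 M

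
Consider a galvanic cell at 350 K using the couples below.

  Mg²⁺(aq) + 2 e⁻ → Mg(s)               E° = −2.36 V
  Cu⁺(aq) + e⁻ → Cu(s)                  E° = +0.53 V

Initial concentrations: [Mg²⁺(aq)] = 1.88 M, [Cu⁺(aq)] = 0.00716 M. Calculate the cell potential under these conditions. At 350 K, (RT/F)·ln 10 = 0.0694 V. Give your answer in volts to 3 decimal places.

Cu⁺/Cu is reduced (cathode, E° = +0.53 V) and Mg²⁺/Mg is oxidized (anode).
E°cell = E°cat − E°an = +0.53 − (−2.36) = +2.89 V; n = 2.
The balanced reaction is 2 Cu⁺(aq) + Mg(s) → 2 Cu(s) + Mg²⁺(aq), so Q = [Mg²⁺(aq)] / [Cu⁺(aq)]^2 = 3.67×10^4 and log Q = 4.564.
Applying E = E° − (RT ln10/nF)·log Q gives +2.89 − (0.0694/2)(4.564) = +2.732 V.

+2.732 V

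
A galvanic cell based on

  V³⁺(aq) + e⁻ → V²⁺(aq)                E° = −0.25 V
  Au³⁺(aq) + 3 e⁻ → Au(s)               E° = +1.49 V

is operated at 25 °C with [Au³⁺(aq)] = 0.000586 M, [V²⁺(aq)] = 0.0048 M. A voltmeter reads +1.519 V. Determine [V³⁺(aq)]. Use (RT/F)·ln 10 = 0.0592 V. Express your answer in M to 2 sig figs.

Au³⁺/Au is the cathode (higher E°); E°cell = +1.49 − (−0.25) = +1.74 V with n = 3.
Rearranging E = E° − (0.0592/n)·log Q gives log Q = 3(+1.74 − (+1.519))/0.0592 = 11.199.
The balanced reaction is Au³⁺(aq) + 3 V²⁺(aq) → Au(s) + 3 V³⁺(aq), so Q = [V³⁺(aq)]^3 / ([Au³⁺(aq)]·[V²⁺(aq)]^3).
Substituting the known concentrations and solving, log [V³⁺(aq)] = 0.337 and [V³⁺(aq)] = 2.2 M.

2.2 M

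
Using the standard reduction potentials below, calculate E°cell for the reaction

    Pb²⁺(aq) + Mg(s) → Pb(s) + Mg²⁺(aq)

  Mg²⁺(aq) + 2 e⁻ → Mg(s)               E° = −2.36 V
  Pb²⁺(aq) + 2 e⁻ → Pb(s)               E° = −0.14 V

+2.22 V

In the reaction as written, Pb²⁺(aq) is reduced (cathode) and Mg²⁺(aq) is produced by oxidation at the anode.
E°cell = E°(cathode) − E°(anode) = −0.14 − (−2.36) = +2.22 V.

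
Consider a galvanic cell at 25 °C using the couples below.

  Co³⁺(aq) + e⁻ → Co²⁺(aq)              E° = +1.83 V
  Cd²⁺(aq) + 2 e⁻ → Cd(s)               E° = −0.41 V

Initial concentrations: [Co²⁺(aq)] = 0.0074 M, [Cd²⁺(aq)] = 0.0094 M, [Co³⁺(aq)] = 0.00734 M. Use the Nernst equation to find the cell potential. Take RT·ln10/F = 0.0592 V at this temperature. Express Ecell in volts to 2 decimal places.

+2.30 V

Co³⁺/Co²⁺ is reduced (cathode, E° = +1.83 V) and Cd²⁺/Cd is oxidized (anode).
The standard potential is +1.83 − (−0.41) = +2.24 V and the balanced reaction transfers n = 2 electrons.
The balanced reaction is 2 Co³⁺(aq) + Cd(s) → 2 Co²⁺(aq) + Cd²⁺(aq), so Q = ([Co²⁺(aq)]^2·[Cd²⁺(aq)]) / [Co³⁺(aq)]^2 = 0.00955 and log Q = −2.020.
Applying E = E° − (RT ln10/nF)·log Q gives +2.24 − (0.0592/2)(−2.020) = +2.30 V.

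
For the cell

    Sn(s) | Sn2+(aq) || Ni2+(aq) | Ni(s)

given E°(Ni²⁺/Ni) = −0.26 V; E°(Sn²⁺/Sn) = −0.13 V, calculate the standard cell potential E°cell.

By convention the left-hand electrode in cell notation is the anode (oxidation) and the right-hand electrode is the cathode (reduction).
E°cell = E°(right) − E°(left) = −0.26 − (−0.13) = −0.13 V.
The negative sign shows that, as written, the cell would require an external voltage to drive the reaction.

−0.13 V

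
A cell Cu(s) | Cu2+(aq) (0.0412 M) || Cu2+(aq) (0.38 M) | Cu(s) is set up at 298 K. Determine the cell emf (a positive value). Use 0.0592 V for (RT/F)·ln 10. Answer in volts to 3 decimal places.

0.029 V

For a concentration cell E°cell = 0, since both electrodes use the same couple.
The compartment with the higher Cu2+(aq) concentration (0.38 M) acts as the cathode; ions are reduced there and produced at the dilute (0.0412 M) anode.
With n = 2, Ecell = −(0.0592/2)·log([dilute]/[conc]) = −(0.0592/2)·log(0.0412/0.38) = +0.029 V.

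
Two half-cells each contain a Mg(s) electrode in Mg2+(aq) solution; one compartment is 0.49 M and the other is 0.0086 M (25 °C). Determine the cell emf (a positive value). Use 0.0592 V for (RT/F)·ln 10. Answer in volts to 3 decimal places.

For a concentration cell E°cell = 0, since both electrodes use the same couple.
The compartment with the higher Mg2+(aq) concentration (0.49 M) acts as the cathode; ions are reduced there and produced at the dilute (0.0086 M) anode.
With n = 2, Ecell = −(0.0592/2)·log([dilute]/[conc]) = −(0.0592/2)·log(0.0086/0.49) = +0.052 V.

0.052 V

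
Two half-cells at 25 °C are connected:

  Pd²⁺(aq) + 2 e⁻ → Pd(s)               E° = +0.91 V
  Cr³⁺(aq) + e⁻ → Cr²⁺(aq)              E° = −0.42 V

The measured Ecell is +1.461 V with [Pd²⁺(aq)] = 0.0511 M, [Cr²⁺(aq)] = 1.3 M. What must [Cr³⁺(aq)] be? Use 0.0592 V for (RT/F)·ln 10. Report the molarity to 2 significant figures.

0.0018 M

Pd²⁺/Pd is the cathode (higher E°); E°cell = +0.91 − (−0.42) = +1.33 V with n = 2.
Rearranging E = E° − (0.0592/n)·log Q gives log Q = 2(+1.33 − (+1.461))/0.0592 = −4.426.
Balancing electrons gives Pd²⁺(aq) + 2 Cr²⁺(aq) → Pd(s) + 2 Cr³⁺(aq); thus Q = [Cr³⁺(aq)]^2 / ([Pd²⁺(aq)]·[Cr²⁺(aq)]^2).
Substituting the known concentrations and solving, log [Cr³⁺(aq)] = −2.745 and [Cr³⁺(aq)] = 0.0018 M.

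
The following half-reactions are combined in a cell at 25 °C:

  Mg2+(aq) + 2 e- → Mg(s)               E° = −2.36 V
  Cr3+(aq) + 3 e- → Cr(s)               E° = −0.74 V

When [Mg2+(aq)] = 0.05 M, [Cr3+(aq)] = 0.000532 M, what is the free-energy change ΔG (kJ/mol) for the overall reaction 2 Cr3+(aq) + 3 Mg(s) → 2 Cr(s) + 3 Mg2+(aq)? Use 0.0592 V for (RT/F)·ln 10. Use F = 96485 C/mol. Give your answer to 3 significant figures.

−923 kJ/mol

The standard cell potential is −0.74 − (−2.36) = +1.62 V, with n = 6 electrons in the balanced equation.
The reaction quotient is [Mg2+(aq)]^3 / [Cr3+(aq)]^2 = 442; by Nernst, E = +1.62 − (0.0592/6)(2.645) = +1.5939 V.
Then ΔG = −nFE = −6 × 96485 × +1.5939 J/mol = −923 kJ/mol.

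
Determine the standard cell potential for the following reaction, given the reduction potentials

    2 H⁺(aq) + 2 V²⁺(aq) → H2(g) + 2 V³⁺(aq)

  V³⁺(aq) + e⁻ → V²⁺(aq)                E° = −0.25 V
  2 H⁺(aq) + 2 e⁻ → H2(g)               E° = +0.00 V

H⁺(aq) gains electrons, so the 2H⁺/H₂ couple is the cathode; the V³⁺/V²⁺ couple is the anode.
E°cell = E°(cathode) − E°(anode) = +0.00 − (−0.25) = +0.25 V.
The positive value indicates the reaction is spontaneous as written.

+0.25 V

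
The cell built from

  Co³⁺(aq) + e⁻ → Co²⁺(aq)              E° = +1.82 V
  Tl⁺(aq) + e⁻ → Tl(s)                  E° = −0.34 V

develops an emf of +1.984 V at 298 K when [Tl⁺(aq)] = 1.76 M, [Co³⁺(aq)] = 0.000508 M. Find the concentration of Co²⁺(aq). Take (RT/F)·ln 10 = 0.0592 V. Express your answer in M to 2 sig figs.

0.27 M

With Co³⁺/Co²⁺ at the cathode and Tl⁺/Tl at the anode, E°cell = +1.82 − (−0.34) = +2.16 V (n = 1).
Rearranging E = E° − (0.0592/n)·log Q gives log Q = 1(+2.16 − (+1.984))/0.0592 = 2.973.
Balancing electrons gives Co³⁺(aq) + Tl(s) → Co²⁺(aq) + Tl⁺(aq); thus Q = ([Co²⁺(aq)]·[Tl⁺(aq)]) / [Co³⁺(aq)].
Substituting the known concentrations and solving, log [Co²⁺(aq)] = −0.567 and [Co²⁺(aq)] = 0.27 M.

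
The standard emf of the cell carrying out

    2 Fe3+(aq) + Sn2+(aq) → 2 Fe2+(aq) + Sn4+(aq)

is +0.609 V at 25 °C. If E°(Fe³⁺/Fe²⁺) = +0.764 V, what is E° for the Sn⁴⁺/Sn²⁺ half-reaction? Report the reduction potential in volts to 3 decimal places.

In the reaction as written the Fe³⁺/Fe²⁺ couple is reduced (cathode) and Sn⁴⁺/Sn²⁺ is oxidized (anode), so E°cell = E°(Fe³⁺/Fe²⁺) − E°(Sn⁴⁺/Sn²⁺).
E°(Sn⁴⁺/Sn²⁺) = E°(cathode) − E°cell = +0.764 − (+0.609) = +0.155 V.

+0.155 V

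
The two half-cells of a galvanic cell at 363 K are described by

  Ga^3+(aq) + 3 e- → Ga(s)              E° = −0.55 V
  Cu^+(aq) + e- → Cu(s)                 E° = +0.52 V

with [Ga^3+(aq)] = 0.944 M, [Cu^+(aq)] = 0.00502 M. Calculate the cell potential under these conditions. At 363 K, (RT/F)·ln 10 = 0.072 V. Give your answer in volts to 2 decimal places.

The Cu⁺/Cu couple has the more positive E°, so it is the cathode; Ga³⁺/Ga is the anode.
E°cell = +0.52 − (−0.55) = +1.07 V, with n = 3 electrons transferred.
For the overall reaction 3 Cu^+(aq) + Ga(s) → 3 Cu(s) + Ga^3+(aq), Q = [Ga^3+(aq)] / [Cu^+(aq)]^3 = 7.46×10^6, giving log Q = 6.873.
E = E° − (0.072/n)·log Q = +1.07 − (0.072/3)(6.873) = +0.91 V.

+0.91 V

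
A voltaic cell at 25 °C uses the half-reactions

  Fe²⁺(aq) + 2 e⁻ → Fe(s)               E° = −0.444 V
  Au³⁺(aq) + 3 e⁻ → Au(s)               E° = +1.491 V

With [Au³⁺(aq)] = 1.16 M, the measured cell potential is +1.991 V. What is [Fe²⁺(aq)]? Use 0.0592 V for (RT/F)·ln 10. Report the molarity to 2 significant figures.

0.014 M

The Au³⁺/Au couple has the larger reduction potential, so it is the cathode: E°cell = +1.491 − (−0.444) = +1.935 V and n = 6.
Since E = E° − (0.0592/n)·log Q, log Q = n(E° − E)/0.0592 = −5.676.
For 2 Au³⁺(aq) + 3 Fe(s) → 2 Au(s) + 3 Fe²⁺(aq), the reaction quotient is Q = [Fe²⁺(aq)]^3 / [Au³⁺(aq)]^2.
Solving for the unknown gives log [Fe²⁺(aq)] = −1.849, so [Fe²⁺(aq)] ≈ 0.014 M.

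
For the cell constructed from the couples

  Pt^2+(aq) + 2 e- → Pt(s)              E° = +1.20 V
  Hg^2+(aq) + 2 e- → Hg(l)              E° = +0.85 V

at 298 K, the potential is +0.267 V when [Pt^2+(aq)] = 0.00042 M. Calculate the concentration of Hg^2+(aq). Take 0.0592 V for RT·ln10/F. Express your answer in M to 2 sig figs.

Pt²⁺/Pt is the cathode (higher E°); E°cell = +1.20 − (+0.85) = +0.35 V with n = 2.
Since E = E° − (0.0592/n)·log Q, log Q = n(E° − E)/0.0592 = 2.804.
For Pt^2+(aq) + Hg(l) → Pt(s) + Hg^2+(aq), the reaction quotient is Q = [Hg^2+(aq)] / [Pt^2+(aq)].
Solving for the unknown gives log [Hg^2+(aq)] = −0.573, so [Hg^2+(aq)] ≈ 0.27 M.

0.27 M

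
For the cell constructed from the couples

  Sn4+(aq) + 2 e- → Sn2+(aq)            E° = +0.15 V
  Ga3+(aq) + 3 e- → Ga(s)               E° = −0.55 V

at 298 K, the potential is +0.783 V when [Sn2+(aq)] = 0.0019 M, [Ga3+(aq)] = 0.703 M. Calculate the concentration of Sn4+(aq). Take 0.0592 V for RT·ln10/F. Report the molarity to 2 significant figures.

0.96 M

With Sn⁴⁺/Sn²⁺ at the cathode and Ga³⁺/Ga at the anode, E°cell = +0.15 − (−0.55) = +0.70 V (n = 6).
Rearranging E = E° − (0.0592/n)·log Q gives log Q = 6(+0.70 − (+0.783))/0.0592 = −8.412.
The balanced reaction is 3 Sn4+(aq) + 2 Ga(s) → 3 Sn2+(aq) + 2 Ga3+(aq), so Q = ([Sn2+(aq)]^3·[Ga3+(aq)]^2) / [Sn4+(aq)]^3.
Solving for the unknown gives log [Sn4+(aq)] = −0.019, so [Sn4+(aq)] ≈ 0.96 M.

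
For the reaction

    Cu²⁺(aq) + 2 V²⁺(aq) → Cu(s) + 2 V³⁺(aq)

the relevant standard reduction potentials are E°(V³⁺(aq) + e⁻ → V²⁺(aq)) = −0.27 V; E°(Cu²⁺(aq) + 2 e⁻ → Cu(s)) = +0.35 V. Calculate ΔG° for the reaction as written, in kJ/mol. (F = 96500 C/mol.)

−120 kJ/mol

In the reaction as written Cu²⁺(aq) is reduced, so the Cu²⁺/Cu couple is the cathode and V³⁺/V²⁺ is the anode.
E°cell = +0.35 − (−0.27) = +0.62 V; balancing electrons gives n = 2.
ΔG° = −nFE°cell = −(2)(96500)(+0.62) J/mol = −120 kJ/mol.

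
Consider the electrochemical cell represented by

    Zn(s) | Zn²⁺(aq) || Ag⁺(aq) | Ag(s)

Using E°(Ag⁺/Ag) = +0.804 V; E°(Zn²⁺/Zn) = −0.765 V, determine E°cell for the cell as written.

+1.569 V

By convention the left-hand electrode in cell notation is the anode (oxidation) and the right-hand electrode is the cathode (reduction).
E°cell = E°(right) − E°(left) = +0.804 − (−0.765) = +1.569 V.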